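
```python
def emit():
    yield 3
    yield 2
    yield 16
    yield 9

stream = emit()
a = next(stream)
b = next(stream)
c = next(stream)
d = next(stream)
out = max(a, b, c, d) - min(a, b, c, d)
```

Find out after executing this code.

Step 1: Create generator and consume all values:
  a = next(stream) = 3
  b = next(stream) = 2
  c = next(stream) = 16
  d = next(stream) = 9
Step 2: max = 16, min = 2, out = 16 - 2 = 14.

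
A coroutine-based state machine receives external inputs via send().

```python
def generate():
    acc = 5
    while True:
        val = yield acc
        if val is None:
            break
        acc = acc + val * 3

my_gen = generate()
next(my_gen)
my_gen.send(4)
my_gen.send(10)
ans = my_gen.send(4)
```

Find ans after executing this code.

Step 1: next() -> yield acc=5.
Step 2: send(4) -> val=4, acc = 5 + 4*3 = 17, yield 17.
Step 3: send(10) -> val=10, acc = 17 + 10*3 = 47, yield 47.
Step 4: send(4) -> val=4, acc = 47 + 4*3 = 59, yield 59.
Therefore ans = 59.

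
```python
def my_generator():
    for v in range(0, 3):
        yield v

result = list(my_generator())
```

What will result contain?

Step 1: The generator yields each value from range(0, 3).
Step 2: list() consumes all yields: [0, 1, 2].
Therefore result = [0, 1, 2].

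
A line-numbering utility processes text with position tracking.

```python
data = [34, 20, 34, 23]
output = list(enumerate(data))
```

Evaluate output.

Step 1: enumerate pairs each element with its index:
  (0, 34)
  (1, 20)
  (2, 34)
  (3, 23)
Therefore output = [(0, 34), (1, 20), (2, 34), (3, 23)].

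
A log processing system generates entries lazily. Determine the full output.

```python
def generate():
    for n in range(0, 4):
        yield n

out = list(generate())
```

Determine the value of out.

Step 1: The generator yields each value from range(0, 4).
Step 2: list() consumes all yields: [0, 1, 2, 3].
Therefore out = [0, 1, 2, 3].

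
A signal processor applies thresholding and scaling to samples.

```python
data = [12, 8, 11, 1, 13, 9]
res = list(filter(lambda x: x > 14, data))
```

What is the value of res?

Step 1: Filter elements > 14:
  12: removed
  8: removed
  11: removed
  1: removed
  13: removed
  9: removed
Therefore res = [].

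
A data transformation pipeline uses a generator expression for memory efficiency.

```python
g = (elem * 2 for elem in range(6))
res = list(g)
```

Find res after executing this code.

Step 1: For each elem in range(6), compute elem*2:
  elem=0: 0*2 = 0
  elem=1: 1*2 = 2
  elem=2: 2*2 = 4
  elem=3: 3*2 = 6
  elem=4: 4*2 = 8
  elem=5: 5*2 = 10
Therefore res = [0, 2, 4, 6, 8, 10].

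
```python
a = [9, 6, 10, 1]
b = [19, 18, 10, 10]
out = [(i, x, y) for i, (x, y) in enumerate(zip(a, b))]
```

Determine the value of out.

Step 1: enumerate(zip(a, b)) gives index with paired elements:
  i=0: (9, 19)
  i=1: (6, 18)
  i=2: (10, 10)
  i=3: (1, 10)
Therefore out = [(0, 9, 19), (1, 6, 18), (2, 10, 10), (3, 1, 10)].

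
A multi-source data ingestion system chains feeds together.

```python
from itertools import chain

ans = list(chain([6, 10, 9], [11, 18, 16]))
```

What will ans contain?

Step 1: chain() concatenates iterables: [6, 10, 9] + [11, 18, 16].
Therefore ans = [6, 10, 9, 11, 18, 16].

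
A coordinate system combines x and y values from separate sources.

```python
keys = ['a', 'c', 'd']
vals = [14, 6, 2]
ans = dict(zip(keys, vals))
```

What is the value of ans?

Step 1: zip pairs keys with values:
  'a' -> 14
  'c' -> 6
  'd' -> 2
Therefore ans = {'a': 14, 'c': 6, 'd': 2}.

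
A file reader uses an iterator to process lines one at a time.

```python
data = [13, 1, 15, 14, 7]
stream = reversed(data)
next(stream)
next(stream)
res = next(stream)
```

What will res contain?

Step 1: reversed([13, 1, 15, 14, 7]) gives iterator: [7, 14, 15, 1, 13].
Step 2: First next() = 7, second next() = 14.
Step 3: Third next() = 15.
Therefore res = 15.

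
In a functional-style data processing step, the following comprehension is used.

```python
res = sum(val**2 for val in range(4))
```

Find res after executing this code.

Step 1: Compute val**2 for each val in range(4):
  val=0: 0**2 = 0
  val=1: 1**2 = 1
  val=2: 2**2 = 4
  val=3: 3**2 = 9
Step 2: sum = 0 + 1 + 4 + 9 = 14.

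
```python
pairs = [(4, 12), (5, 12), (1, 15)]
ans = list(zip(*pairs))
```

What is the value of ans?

Step 1: zip(*pairs) transposes: unzips [(4, 12), (5, 12), (1, 15)] into separate sequences.
Step 2: First elements: (4, 5, 1), second elements: (12, 12, 15).
Therefore ans = [(4, 5, 1), (12, 12, 15)].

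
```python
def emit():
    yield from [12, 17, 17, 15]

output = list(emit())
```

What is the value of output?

Step 1: yield from delegates to the iterable, yielding each element.
Step 2: Collected values: [12, 17, 17, 15].
Therefore output = [12, 17, 17, 15].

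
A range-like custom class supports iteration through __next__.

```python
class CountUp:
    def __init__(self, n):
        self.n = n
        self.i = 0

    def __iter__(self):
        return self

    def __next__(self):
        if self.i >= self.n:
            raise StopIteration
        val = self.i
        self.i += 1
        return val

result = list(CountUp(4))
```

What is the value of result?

Step 1: CountUp(4) creates an iterator counting 0 to 3.
Step 2: list() consumes all values: [0, 1, 2, 3].
Therefore result = [0, 1, 2, 3].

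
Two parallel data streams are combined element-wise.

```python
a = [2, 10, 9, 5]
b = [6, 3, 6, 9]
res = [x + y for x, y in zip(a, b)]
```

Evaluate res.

Step 1: Add corresponding elements:
  2 + 6 = 8
  10 + 3 = 13
  9 + 6 = 15
  5 + 9 = 14
Therefore res = [8, 13, 15, 14].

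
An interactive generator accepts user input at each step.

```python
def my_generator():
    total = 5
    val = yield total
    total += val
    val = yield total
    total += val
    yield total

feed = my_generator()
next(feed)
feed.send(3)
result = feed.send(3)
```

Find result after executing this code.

Step 1: next() -> yield total=5.
Step 2: send(3) -> val=3, total = 5+3 = 8, yield 8.
Step 3: send(3) -> val=3, total = 8+3 = 11, yield 11.
Therefore result = 11.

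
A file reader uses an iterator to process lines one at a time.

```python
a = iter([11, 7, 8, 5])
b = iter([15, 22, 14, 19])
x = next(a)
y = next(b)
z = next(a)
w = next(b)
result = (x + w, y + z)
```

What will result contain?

Step 1: a iterates [11, 7, 8, 5], b iterates [15, 22, 14, 19].
Step 2: x = next(a) = 11, y = next(b) = 15.
Step 3: z = next(a) = 7, w = next(b) = 22.
Step 4: result = (11 + 22, 15 + 7) = (33, 22).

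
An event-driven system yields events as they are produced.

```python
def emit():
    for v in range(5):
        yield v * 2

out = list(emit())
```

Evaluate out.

Step 1: For each v in range(5), yield v * 2:
  v=0: yield 0 * 2 = 0
  v=1: yield 1 * 2 = 2
  v=2: yield 2 * 2 = 4
  v=3: yield 3 * 2 = 6
  v=4: yield 4 * 2 = 8
Therefore out = [0, 2, 4, 6, 8].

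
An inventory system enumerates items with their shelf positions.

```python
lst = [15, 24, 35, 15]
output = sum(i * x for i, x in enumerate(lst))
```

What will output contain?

Step 1: Compute i * x for each (i, x) in enumerate([15, 24, 35, 15]):
  i=0, x=15: 0*15 = 0
  i=1, x=24: 1*24 = 24
  i=2, x=35: 2*35 = 70
  i=3, x=15: 3*15 = 45
Step 2: sum = 0 + 24 + 70 + 45 = 139.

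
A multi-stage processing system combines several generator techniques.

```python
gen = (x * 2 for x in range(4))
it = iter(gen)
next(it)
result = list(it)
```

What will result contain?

Step 1: Generator produces [0, 2, 4, 6].
Step 2: next(it) consumes first element (0).
Step 3: list(it) collects remaining: [2, 4, 6].
Therefore result = [2, 4, 6].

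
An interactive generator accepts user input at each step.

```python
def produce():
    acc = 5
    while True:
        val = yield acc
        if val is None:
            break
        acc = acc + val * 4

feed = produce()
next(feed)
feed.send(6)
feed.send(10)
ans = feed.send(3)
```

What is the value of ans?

Step 1: next() -> yield acc=5.
Step 2: send(6) -> val=6, acc = 5 + 6*4 = 29, yield 29.
Step 3: send(10) -> val=10, acc = 29 + 10*4 = 69, yield 69.
Step 4: send(3) -> val=3, acc = 69 + 3*4 = 81, yield 81.
Therefore ans = 81.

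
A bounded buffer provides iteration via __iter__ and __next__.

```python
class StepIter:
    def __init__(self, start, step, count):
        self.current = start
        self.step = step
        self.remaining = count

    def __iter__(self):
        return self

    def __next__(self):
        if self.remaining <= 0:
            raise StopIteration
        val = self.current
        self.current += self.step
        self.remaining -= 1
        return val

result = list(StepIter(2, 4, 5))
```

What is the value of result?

Step 1: StepIter starts at 2, increments by 4, for 5 steps:
  Yield 2, then current += 4
  Yield 6, then current += 4
  Yield 10, then current += 4
  Yield 14, then current += 4
  Yield 18, then current += 4
Therefore result = [2, 6, 10, 14, 18].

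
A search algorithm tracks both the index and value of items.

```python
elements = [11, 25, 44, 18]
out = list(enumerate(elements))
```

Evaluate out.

Step 1: enumerate pairs each element with its index:
  (0, 11)
  (1, 25)
  (2, 44)
  (3, 18)
Therefore out = [(0, 11), (1, 25), (2, 44), (3, 18)].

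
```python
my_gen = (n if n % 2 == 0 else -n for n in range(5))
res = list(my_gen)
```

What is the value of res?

Step 1: For each n in range(5), yield n if even, else -n:
  n=0: even, yield 0
  n=1: odd, yield -1
  n=2: even, yield 2
  n=3: odd, yield -3
  n=4: even, yield 4
Therefore res = [0, -1, 2, -3, 4].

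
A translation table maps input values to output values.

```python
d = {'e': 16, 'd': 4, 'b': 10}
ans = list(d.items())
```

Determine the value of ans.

Step 1: d.items() returns (key, value) pairs in insertion order.
Therefore ans = [('e', 16), ('d', 4), ('b', 10)].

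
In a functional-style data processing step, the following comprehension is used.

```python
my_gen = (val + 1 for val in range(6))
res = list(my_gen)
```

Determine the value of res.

Step 1: For each val in range(6), compute val+1:
  val=0: 0+1 = 1
  val=1: 1+1 = 2
  val=2: 2+1 = 3
  val=3: 3+1 = 4
  val=4: 4+1 = 5
  val=5: 5+1 = 6
Therefore res = [1, 2, 3, 4, 5, 6].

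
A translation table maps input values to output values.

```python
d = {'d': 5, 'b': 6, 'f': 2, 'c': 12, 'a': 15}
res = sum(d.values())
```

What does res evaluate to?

Step 1: d.values() = [5, 6, 2, 12, 15].
Step 2: sum = 40.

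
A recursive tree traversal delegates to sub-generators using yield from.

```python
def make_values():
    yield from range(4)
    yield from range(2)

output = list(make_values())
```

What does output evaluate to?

Step 1: Trace yields in order:
  yield 0
  yield 1
  yield 2
  yield 3
  yield 0
  yield 1
Therefore output = [0, 1, 2, 3, 0, 1].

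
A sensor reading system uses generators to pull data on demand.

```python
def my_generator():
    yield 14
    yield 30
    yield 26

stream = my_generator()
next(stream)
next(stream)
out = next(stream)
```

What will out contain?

Step 1: my_generator() creates a generator.
Step 2: next(stream) yields 14 (consumed and discarded).
Step 3: next(stream) yields 30 (consumed and discarded).
Step 4: next(stream) yields 26, assigned to out.
Therefore out = 26.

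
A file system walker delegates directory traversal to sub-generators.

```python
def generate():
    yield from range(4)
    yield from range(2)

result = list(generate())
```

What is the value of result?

Step 1: Trace yields in order:
  yield 0
  yield 1
  yield 2
  yield 3
  yield 0
  yield 1
Therefore result = [0, 1, 2, 3, 0, 1].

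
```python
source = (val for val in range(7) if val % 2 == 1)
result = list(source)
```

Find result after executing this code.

Step 1: Filter range(7) keeping only odd values:
  val=0: even, excluded
  val=1: odd, included
  val=2: even, excluded
  val=3: odd, included
  val=4: even, excluded
  val=5: odd, included
  val=6: even, excluded
Therefore result = [1, 3, 5].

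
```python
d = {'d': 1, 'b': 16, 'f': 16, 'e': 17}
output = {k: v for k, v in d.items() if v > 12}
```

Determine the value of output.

Step 1: Filter items where value > 12:
  'd': 1 <= 12: removed
  'b': 16 > 12: kept
  'f': 16 > 12: kept
  'e': 17 > 12: kept
Therefore output = {'b': 16, 'f': 16, 'e': 17}.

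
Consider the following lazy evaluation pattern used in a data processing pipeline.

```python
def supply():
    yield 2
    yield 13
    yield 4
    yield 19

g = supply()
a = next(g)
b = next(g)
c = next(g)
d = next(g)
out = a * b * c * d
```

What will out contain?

Step 1: Create generator and consume all values:
  a = next(g) = 2
  b = next(g) = 13
  c = next(g) = 4
  d = next(g) = 19
Step 2: out = 2 * 13 * 4 * 19 = 1976.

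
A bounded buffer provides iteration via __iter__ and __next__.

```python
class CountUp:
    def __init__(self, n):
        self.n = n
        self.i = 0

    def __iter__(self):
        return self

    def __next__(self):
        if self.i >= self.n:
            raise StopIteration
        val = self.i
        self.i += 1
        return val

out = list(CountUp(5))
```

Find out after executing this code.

Step 1: CountUp(5) creates an iterator counting 0 to 4.
Step 2: list() consumes all values: [0, 1, 2, 3, 4].
Therefore out = [0, 1, 2, 3, 4].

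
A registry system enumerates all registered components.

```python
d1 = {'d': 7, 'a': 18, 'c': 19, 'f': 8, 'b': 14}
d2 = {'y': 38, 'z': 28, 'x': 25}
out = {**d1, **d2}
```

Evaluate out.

Step 1: Merge d1 and d2 (d2 values override on key conflicts).
Step 2: d1 has keys ['d', 'a', 'c', 'f', 'b'], d2 has keys ['y', 'z', 'x'].
Therefore out = {'d': 7, 'a': 18, 'c': 19, 'f': 8, 'b': 14, 'y': 38, 'z': 28, 'x': 25}.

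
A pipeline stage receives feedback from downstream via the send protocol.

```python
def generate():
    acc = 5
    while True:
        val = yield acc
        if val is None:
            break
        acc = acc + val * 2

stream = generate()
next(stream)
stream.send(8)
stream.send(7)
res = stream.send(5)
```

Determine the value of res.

Step 1: next() -> yield acc=5.
Step 2: send(8) -> val=8, acc = 5 + 8*2 = 21, yield 21.
Step 3: send(7) -> val=7, acc = 21 + 7*2 = 35, yield 35.
Step 4: send(5) -> val=5, acc = 35 + 5*2 = 45, yield 45.
Therefore res = 45.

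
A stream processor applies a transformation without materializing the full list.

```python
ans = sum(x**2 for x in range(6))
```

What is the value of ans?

Step 1: Compute x**2 for each x in range(6):
  x=0: 0**2 = 0
  x=1: 1**2 = 1
  x=2: 2**2 = 4
  x=3: 3**2 = 9
  x=4: 4**2 = 16
  x=5: 5**2 = 25
Step 2: sum = 0 + 1 + 4 + 9 + 16 + 25 = 55.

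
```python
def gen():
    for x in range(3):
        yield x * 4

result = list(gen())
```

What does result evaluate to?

Step 1: For each x in range(3), yield x * 4:
  x=0: yield 0 * 4 = 0
  x=1: yield 1 * 4 = 4
  x=2: yield 2 * 4 = 8
Therefore result = [0, 4, 8].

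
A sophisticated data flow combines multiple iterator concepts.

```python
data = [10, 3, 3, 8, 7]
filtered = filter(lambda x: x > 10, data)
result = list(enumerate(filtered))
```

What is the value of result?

Step 1: Filter [10, 3, 3, 8, 7] for > 10: [].
Step 2: enumerate re-indexes from 0: [].
Therefore result = [].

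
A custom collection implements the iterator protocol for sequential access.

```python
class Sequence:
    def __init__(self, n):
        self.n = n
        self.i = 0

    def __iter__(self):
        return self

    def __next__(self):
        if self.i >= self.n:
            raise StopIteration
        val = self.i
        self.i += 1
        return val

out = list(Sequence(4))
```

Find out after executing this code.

Step 1: Sequence(4) creates an iterator counting 0 to 3.
Step 2: list() consumes all values: [0, 1, 2, 3].
Therefore out = [0, 1, 2, 3].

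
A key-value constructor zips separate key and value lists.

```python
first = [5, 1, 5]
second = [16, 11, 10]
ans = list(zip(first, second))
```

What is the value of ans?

Step 1: zip pairs elements at same index:
  Index 0: (5, 16)
  Index 1: (1, 11)
  Index 2: (5, 10)
Therefore ans = [(5, 16), (1, 11), (5, 10)].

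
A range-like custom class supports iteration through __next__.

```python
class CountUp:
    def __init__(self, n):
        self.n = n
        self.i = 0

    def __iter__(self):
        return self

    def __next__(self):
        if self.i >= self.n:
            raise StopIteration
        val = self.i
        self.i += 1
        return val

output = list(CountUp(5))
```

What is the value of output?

Step 1: CountUp(5) creates an iterator counting 0 to 4.
Step 2: list() consumes all values: [0, 1, 2, 3, 4].
Therefore output = [0, 1, 2, 3, 4].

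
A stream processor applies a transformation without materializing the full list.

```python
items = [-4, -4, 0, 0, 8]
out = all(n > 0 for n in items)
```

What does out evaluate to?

Step 1: Check n > 0 for each element in [-4, -4, 0, 0, 8]:
  -4 > 0: False
  -4 > 0: False
  0 > 0: False
  0 > 0: False
  8 > 0: True
Step 2: all() returns False.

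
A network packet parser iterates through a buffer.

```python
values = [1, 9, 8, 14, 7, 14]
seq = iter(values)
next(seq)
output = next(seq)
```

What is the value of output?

Step 1: Create iterator over [1, 9, 8, 14, 7, 14].
Step 2: next() consumes 1.
Step 3: next() returns 9.
Therefore output = 9.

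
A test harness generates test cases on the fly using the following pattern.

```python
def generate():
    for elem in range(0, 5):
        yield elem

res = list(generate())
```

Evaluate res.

Step 1: The generator yields each value from range(0, 5).
Step 2: list() consumes all yields: [0, 1, 2, 3, 4].
Therefore res = [0, 1, 2, 3, 4].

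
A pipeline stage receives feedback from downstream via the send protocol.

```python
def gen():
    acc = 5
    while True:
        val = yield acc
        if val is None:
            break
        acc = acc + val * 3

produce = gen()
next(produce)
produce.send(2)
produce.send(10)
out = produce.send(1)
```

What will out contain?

Step 1: next() -> yield acc=5.
Step 2: send(2) -> val=2, acc = 5 + 2*3 = 11, yield 11.
Step 3: send(10) -> val=10, acc = 11 + 10*3 = 41, yield 41.
Step 4: send(1) -> val=1, acc = 41 + 1*3 = 44, yield 44.
Therefore out = 44.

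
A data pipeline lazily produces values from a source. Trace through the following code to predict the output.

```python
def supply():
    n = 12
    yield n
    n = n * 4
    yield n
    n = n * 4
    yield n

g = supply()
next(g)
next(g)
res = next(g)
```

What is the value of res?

Step 1: Trace through generator execution:
  Yield 1: n starts at 12, yield 12
  Yield 2: n = 12 * 4 = 48, yield 48
  Yield 3: n = 48 * 4 = 192, yield 192
Step 2: First next() gets 12, second next() gets the second value, third next() yields 192.
Therefore res = 192.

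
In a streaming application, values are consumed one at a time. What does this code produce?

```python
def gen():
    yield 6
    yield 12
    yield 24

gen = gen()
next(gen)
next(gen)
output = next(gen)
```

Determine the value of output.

Step 1: gen() creates a generator.
Step 2: next(gen) yields 6 (consumed and discarded).
Step 3: next(gen) yields 12 (consumed and discarded).
Step 4: next(gen) yields 24, assigned to output.
Therefore output = 24.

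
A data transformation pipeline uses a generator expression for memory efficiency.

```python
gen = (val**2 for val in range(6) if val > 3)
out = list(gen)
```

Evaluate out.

Step 1: For range(6), keep val > 3, then square:
  val=0: 0 <= 3, excluded
  val=1: 1 <= 3, excluded
  val=2: 2 <= 3, excluded
  val=3: 3 <= 3, excluded
  val=4: 4 > 3, yield 4**2 = 16
  val=5: 5 > 3, yield 5**2 = 25
Therefore out = [16, 25].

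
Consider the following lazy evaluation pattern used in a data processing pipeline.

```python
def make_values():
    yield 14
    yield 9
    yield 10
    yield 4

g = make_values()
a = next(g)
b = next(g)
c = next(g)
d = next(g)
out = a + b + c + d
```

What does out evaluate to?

Step 1: Create generator and consume all values:
  a = next(g) = 14
  b = next(g) = 9
  c = next(g) = 10
  d = next(g) = 4
Step 2: out = 14 + 9 + 10 + 4 = 37.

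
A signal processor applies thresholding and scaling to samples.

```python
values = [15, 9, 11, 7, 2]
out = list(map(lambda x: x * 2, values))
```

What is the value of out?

Step 1: Apply lambda x: x * 2 to each element:
  15 -> 30
  9 -> 18
  11 -> 22
  7 -> 14
  2 -> 4
Therefore out = [30, 18, 22, 14, 4].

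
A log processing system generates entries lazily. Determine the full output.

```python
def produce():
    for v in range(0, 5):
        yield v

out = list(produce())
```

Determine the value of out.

Step 1: The generator yields each value from range(0, 5).
Step 2: list() consumes all yields: [0, 1, 2, 3, 4].
Therefore out = [0, 1, 2, 3, 4].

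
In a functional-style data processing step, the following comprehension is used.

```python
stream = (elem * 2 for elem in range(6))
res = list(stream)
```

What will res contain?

Step 1: For each elem in range(6), compute elem*2:
  elem=0: 0*2 = 0
  elem=1: 1*2 = 2
  elem=2: 2*2 = 4
  elem=3: 3*2 = 6
  elem=4: 4*2 = 8
  elem=5: 5*2 = 10
Therefore res = [0, 2, 4, 6, 8, 10].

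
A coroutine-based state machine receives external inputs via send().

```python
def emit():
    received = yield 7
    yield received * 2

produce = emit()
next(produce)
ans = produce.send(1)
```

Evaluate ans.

Step 1: next(produce) advances to first yield, producing 7.
Step 2: send(1) resumes, received = 1.
Step 3: yield received * 2 = 1 * 2 = 2.
Therefore ans = 2.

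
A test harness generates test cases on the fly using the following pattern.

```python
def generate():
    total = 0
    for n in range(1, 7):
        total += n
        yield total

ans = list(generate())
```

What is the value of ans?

Step 1: Generator accumulates running sum:
  n=1: total = 1, yield 1
  n=2: total = 3, yield 3
  n=3: total = 6, yield 6
  n=4: total = 10, yield 10
  n=5: total = 15, yield 15
  n=6: total = 21, yield 21
Therefore ans = [1, 3, 6, 10, 15, 21].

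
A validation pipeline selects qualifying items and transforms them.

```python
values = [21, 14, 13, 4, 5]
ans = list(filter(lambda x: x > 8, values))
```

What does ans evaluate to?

Step 1: Filter elements > 8:
  21: kept
  14: kept
  13: kept
  4: removed
  5: removed
Therefore ans = [21, 14, 13].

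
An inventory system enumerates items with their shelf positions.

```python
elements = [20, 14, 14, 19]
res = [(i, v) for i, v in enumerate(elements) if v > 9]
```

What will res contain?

Step 1: Filter enumerate([20, 14, 14, 19]) keeping v > 9:
  (0, 20): 20 > 9, included
  (1, 14): 14 > 9, included
  (2, 14): 14 > 9, included
  (3, 19): 19 > 9, included
Therefore res = [(0, 20), (1, 14), (2, 14), (3, 19)].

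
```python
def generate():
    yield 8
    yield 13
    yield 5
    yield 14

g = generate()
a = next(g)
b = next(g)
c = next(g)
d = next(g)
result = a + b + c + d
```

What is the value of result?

Step 1: Create generator and consume all values:
  a = next(g) = 8
  b = next(g) = 13
  c = next(g) = 5
  d = next(g) = 14
Step 2: result = 8 + 13 + 5 + 14 = 40.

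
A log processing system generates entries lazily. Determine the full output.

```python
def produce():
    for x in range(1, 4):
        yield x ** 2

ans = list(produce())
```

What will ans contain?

Step 1: For each x in range(1, 4), yield x**2:
  x=1: yield 1**2 = 1
  x=2: yield 2**2 = 4
  x=3: yield 3**2 = 9
Therefore ans = [1, 4, 9].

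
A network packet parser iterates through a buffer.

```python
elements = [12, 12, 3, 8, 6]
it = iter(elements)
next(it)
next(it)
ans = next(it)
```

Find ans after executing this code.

Step 1: Create iterator over [12, 12, 3, 8, 6].
Step 2: next() consumes 12.
Step 3: next() consumes 12.
Step 4: next() returns 3.
Therefore ans = 3.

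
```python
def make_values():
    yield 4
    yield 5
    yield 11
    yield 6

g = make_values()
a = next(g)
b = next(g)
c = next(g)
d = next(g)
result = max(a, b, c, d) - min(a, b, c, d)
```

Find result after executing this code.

Step 1: Create generator and consume all values:
  a = next(g) = 4
  b = next(g) = 5
  c = next(g) = 11
  d = next(g) = 6
Step 2: max = 11, min = 4, result = 11 - 4 = 7.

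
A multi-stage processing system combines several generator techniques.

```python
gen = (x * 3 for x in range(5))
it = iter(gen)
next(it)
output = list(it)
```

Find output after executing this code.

Step 1: Generator produces [0, 3, 6, 9, 12].
Step 2: next(it) consumes first element (0).
Step 3: list(it) collects remaining: [3, 6, 9, 12].
Therefore output = [3, 6, 9, 12].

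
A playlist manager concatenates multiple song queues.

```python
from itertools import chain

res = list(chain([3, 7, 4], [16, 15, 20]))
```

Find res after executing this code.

Step 1: chain() concatenates iterables: [3, 7, 4] + [16, 15, 20].
Therefore res = [3, 7, 4, 16, 15, 20].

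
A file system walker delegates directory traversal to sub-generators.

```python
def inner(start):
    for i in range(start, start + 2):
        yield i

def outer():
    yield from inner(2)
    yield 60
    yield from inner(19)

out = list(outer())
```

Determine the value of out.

Step 1: outer() delegates to inner(2):
  yield 2
  yield 3
Step 2: yield 60
Step 3: Delegates to inner(19):
  yield 19
  yield 20
Therefore out = [2, 3, 60, 19, 20].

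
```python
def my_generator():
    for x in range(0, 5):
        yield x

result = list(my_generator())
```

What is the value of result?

Step 1: The generator yields each value from range(0, 5).
Step 2: list() consumes all yields: [0, 1, 2, 3, 4].
Therefore result = [0, 1, 2, 3, 4].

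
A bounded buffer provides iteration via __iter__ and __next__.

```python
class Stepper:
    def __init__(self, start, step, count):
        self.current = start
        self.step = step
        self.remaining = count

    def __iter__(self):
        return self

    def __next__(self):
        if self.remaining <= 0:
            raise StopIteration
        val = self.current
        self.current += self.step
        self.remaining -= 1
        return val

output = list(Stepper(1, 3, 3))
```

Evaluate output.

Step 1: Stepper starts at 1, increments by 3, for 3 steps:
  Yield 1, then current += 3
  Yield 4, then current += 3
  Yield 7, then current += 3
Therefore output = [1, 4, 7].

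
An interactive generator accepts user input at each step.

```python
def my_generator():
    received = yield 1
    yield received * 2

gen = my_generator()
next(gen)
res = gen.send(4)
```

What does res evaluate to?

Step 1: next(gen) advances to first yield, producing 1.
Step 2: send(4) resumes, received = 4.
Step 3: yield received * 2 = 4 * 2 = 8.
Therefore res = 8.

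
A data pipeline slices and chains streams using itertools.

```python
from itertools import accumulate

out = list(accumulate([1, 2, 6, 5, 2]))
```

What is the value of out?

Step 1: accumulate computes running sums:
  + 1 = 1
  + 2 = 3
  + 6 = 9
  + 5 = 14
  + 2 = 16
Therefore out = [1, 3, 9, 14, 16].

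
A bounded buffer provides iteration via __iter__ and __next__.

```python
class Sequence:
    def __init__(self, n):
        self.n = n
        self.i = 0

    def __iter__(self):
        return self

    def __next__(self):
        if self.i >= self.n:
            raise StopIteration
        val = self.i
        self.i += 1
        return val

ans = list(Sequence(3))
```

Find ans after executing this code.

Step 1: Sequence(3) creates an iterator counting 0 to 2.
Step 2: list() consumes all values: [0, 1, 2].
Therefore ans = [0, 1, 2].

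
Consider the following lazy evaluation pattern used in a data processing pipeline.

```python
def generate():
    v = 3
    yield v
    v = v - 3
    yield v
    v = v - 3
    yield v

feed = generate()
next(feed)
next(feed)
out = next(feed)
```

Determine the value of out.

Step 1: Trace through generator execution:
  Yield 1: v starts at 3, yield 3
  Yield 2: v = 3 - 3 = 0, yield 0
  Yield 3: v = 0 - 3 = -3, yield -3
Step 2: First next() gets 3, second next() gets the second value, third next() yields -3.
Therefore out = -3.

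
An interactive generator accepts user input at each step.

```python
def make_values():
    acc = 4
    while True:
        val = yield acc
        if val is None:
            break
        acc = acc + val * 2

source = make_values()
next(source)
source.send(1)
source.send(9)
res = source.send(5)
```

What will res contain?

Step 1: next() -> yield acc=4.
Step 2: send(1) -> val=1, acc = 4 + 1*2 = 6, yield 6.
Step 3: send(9) -> val=9, acc = 6 + 9*2 = 24, yield 24.
Step 4: send(5) -> val=5, acc = 24 + 5*2 = 34, yield 34.
Therefore res = 34.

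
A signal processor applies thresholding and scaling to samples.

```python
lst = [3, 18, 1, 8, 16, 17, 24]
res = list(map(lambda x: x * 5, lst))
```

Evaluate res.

Step 1: Apply lambda x: x * 5 to each element:
  3 -> 15
  18 -> 90
  1 -> 5
  8 -> 40
  16 -> 80
  17 -> 85
  24 -> 120
Therefore res = [15, 90, 5, 40, 80, 85, 120].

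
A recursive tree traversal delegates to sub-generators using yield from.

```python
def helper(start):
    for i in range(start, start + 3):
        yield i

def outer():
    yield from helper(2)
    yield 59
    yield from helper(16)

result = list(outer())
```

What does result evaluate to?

Step 1: outer() delegates to helper(2):
  yield 2
  yield 3
  yield 4
Step 2: yield 59
Step 3: Delegates to helper(16):
  yield 16
  yield 17
  yield 18
Therefore result = [2, 3, 4, 59, 16, 17, 18].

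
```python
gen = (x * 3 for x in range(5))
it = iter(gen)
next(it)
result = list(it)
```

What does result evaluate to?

Step 1: Generator produces [0, 3, 6, 9, 12].
Step 2: next(it) consumes first element (0).
Step 3: list(it) collects remaining: [3, 6, 9, 12].
Therefore result = [3, 6, 9, 12].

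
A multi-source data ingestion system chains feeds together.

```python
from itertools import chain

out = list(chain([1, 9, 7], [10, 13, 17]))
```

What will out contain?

Step 1: chain() concatenates iterables: [1, 9, 7] + [10, 13, 17].
Therefore out = [1, 9, 7, 10, 13, 17].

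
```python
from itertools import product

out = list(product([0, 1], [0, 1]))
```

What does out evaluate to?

Step 1: product([0, 1], [0, 1]) gives all pairs:
  (0, 0)
  (0, 1)
  (1, 0)
  (1, 1)
Therefore out = [(0, 0), (0, 1), (1, 0), (1, 1)].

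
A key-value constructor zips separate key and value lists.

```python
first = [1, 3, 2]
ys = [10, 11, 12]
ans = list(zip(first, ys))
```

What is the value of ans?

Step 1: zip pairs elements at same index:
  Index 0: (1, 10)
  Index 1: (3, 11)
  Index 2: (2, 12)
Therefore ans = [(1, 10), (3, 11), (2, 12)].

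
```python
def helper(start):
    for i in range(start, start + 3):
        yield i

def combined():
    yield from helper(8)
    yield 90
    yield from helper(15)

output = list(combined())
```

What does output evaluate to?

Step 1: combined() delegates to helper(8):
  yield 8
  yield 9
  yield 10
Step 2: yield 90
Step 3: Delegates to helper(15):
  yield 15
  yield 16
  yield 17
Therefore output = [8, 9, 10, 90, 15, 16, 17].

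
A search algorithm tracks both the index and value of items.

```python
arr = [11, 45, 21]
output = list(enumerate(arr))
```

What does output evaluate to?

Step 1: enumerate pairs each element with its index:
  (0, 11)
  (1, 45)
  (2, 21)
Therefore output = [(0, 11), (1, 45), (2, 21)].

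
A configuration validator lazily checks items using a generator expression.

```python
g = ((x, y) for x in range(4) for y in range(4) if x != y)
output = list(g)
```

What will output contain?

Step 1: Nested generator over range(4) x range(4) where x != y:
  (0, 0): excluded (x == y)
  (0, 1): included
  (0, 2): included
  (0, 3): included
  (1, 0): included
  (1, 1): excluded (x == y)
  (1, 2): included
  (1, 3): included
  (2, 0): included
  (2, 1): included
  (2, 2): excluded (x == y)
  (2, 3): included
  (3, 0): included
  (3, 1): included
  (3, 2): included
  (3, 3): excluded (x == y)
Therefore output = [(0, 1), (0, 2), (0, 3), (1, 0), (1, 2), (1, 3), (2, 0), (2, 1), (2, 3), (3, 0), (3, 1), (3, 2)].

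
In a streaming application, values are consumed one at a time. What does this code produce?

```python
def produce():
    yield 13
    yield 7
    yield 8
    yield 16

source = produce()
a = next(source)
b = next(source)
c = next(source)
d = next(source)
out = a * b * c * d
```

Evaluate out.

Step 1: Create generator and consume all values:
  a = next(source) = 13
  b = next(source) = 7
  c = next(source) = 8
  d = next(source) = 16
Step 2: out = 13 * 7 * 8 * 16 = 11648.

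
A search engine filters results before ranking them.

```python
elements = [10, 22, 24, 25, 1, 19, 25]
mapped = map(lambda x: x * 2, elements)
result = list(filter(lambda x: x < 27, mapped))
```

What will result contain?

Step 1: Map x * 2:
  10 -> 20
  22 -> 44
  24 -> 48
  25 -> 50
  1 -> 2
  19 -> 38
  25 -> 50
Step 2: Filter for < 27:
  20: kept
  44: removed
  48: removed
  50: removed
  2: kept
  38: removed
  50: removed
Therefore result = [20, 2].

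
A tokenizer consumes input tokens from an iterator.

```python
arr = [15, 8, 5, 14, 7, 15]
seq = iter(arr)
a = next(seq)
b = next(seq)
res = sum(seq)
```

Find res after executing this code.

Step 1: Create iterator over [15, 8, 5, 14, 7, 15].
Step 2: a = next() = 15, b = next() = 8.
Step 3: sum() of remaining [5, 14, 7, 15] = 41.
Therefore res = 41.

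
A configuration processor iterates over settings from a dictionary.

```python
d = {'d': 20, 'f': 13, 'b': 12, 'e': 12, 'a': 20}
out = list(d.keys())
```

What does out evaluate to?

Step 1: d.keys() returns the dictionary keys in insertion order.
Therefore out = ['d', 'f', 'b', 'e', 'a'].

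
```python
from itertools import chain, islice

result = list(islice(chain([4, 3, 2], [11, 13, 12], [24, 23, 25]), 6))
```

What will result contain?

Step 1: chain([4, 3, 2], [11, 13, 12], [24, 23, 25]) = [4, 3, 2, 11, 13, 12, 24, 23, 25].
Step 2: islice takes first 6 elements: [4, 3, 2, 11, 13, 12].
Therefore result = [4, 3, 2, 11, 13, 12].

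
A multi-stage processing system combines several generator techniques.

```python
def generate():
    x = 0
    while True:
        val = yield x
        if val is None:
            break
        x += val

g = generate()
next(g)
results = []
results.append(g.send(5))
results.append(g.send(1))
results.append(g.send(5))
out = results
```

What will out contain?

Step 1: next(g) -> yield 0.
Step 2: send(5) -> x = 5, yield 5.
Step 3: send(1) -> x = 6, yield 6.
Step 4: send(5) -> x = 11, yield 11.
Therefore out = [5, 6, 11].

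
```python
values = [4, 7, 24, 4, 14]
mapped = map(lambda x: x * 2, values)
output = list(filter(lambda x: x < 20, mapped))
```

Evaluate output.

Step 1: Map x * 2:
  4 -> 8
  7 -> 14
  24 -> 48
  4 -> 8
  14 -> 28
Step 2: Filter for < 20:
  8: kept
  14: kept
  48: removed
  8: kept
  28: removed
Therefore output = [8, 14, 8].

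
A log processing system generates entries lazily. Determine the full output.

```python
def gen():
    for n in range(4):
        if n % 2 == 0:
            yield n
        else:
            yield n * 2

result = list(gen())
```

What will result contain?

Step 1: For each n in range(4), yield n if even, else n*2:
  n=0 (even): yield 0
  n=1 (odd): yield 1*2 = 2
  n=2 (even): yield 2
  n=3 (odd): yield 3*2 = 6
Therefore result = [0, 2, 2, 6].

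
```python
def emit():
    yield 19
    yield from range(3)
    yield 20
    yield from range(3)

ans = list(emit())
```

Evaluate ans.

Step 1: Trace yields in order:
  yield 19
  yield 0
  yield 1
  yield 2
  yield 20
  yield 0
  yield 1
  yield 2
Therefore ans = [19, 0, 1, 2, 20, 0, 1, 2].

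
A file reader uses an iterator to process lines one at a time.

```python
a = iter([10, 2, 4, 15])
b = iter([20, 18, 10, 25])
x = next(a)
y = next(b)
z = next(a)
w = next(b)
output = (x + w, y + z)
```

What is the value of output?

Step 1: a iterates [10, 2, 4, 15], b iterates [20, 18, 10, 25].
Step 2: x = next(a) = 10, y = next(b) = 20.
Step 3: z = next(a) = 2, w = next(b) = 18.
Step 4: output = (10 + 18, 20 + 2) = (28, 22).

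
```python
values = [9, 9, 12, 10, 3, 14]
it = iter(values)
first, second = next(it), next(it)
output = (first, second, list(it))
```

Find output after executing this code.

Step 1: Create iterator over [9, 9, 12, 10, 3, 14].
Step 2: first = 9, second = 9.
Step 3: Remaining elements: [12, 10, 3, 14].
Therefore output = (9, 9, [12, 10, 3, 14]).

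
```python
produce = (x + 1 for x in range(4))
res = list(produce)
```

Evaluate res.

Step 1: For each x in range(4), compute x+1:
  x=0: 0+1 = 1
  x=1: 1+1 = 2
  x=2: 2+1 = 3
  x=3: 3+1 = 4
Therefore res = [1, 2, 3, 4].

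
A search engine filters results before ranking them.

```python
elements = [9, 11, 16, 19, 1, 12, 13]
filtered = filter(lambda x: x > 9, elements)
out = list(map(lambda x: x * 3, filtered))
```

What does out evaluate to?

Step 1: Filter elements for elements > 9:
  9: removed
  11: kept
  16: kept
  19: kept
  1: removed
  12: kept
  13: kept
Step 2: Map x * 3 on filtered [11, 16, 19, 12, 13]:
  11 -> 33
  16 -> 48
  19 -> 57
  12 -> 36
  13 -> 39
Therefore out = [33, 48, 57, 36, 39].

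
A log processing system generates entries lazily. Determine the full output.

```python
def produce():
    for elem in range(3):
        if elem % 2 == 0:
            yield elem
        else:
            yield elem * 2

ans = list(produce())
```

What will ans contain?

Step 1: For each elem in range(3), yield elem if even, else elem*2:
  elem=0 (even): yield 0
  elem=1 (odd): yield 1*2 = 2
  elem=2 (even): yield 2
Therefore ans = [0, 2, 2].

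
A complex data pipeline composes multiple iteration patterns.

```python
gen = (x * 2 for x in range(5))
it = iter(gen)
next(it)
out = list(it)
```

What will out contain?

Step 1: Generator produces [0, 2, 4, 6, 8].
Step 2: next(it) consumes first element (0).
Step 3: list(it) collects remaining: [2, 4, 6, 8].
Therefore out = [2, 4, 6, 8].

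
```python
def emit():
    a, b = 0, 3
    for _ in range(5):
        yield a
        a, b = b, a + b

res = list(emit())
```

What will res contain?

Step 1: Fibonacci-like sequence starting with a=0, b=3:
  Iteration 1: yield a=0, then a,b = 3,3
  Iteration 2: yield a=3, then a,b = 3,6
  Iteration 3: yield a=3, then a,b = 6,9
  Iteration 4: yield a=6, then a,b = 9,15
  Iteration 5: yield a=9, then a,b = 15,24
Therefore res = [0, 3, 3, 6, 9].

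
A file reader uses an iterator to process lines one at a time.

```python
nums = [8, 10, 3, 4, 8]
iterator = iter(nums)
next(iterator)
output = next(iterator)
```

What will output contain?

Step 1: Create iterator over [8, 10, 3, 4, 8].
Step 2: next() consumes 8.
Step 3: next() returns 10.
Therefore output = 10.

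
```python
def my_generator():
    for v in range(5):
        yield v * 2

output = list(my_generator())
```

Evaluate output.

Step 1: For each v in range(5), yield v * 2:
  v=0: yield 0 * 2 = 0
  v=1: yield 1 * 2 = 2
  v=2: yield 2 * 2 = 4
  v=3: yield 3 * 2 = 6
  v=4: yield 4 * 2 = 8
Therefore output = [0, 2, 4, 6, 8].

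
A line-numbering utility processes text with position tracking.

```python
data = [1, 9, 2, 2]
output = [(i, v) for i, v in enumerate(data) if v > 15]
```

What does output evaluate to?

Step 1: Filter enumerate([1, 9, 2, 2]) keeping v > 15:
  (0, 1): 1 <= 15, excluded
  (1, 9): 9 <= 15, excluded
  (2, 2): 2 <= 15, excluded
  (3, 2): 2 <= 15, excluded
Therefore output = [].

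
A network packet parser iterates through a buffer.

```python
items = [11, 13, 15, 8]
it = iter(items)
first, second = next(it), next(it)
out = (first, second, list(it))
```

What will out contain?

Step 1: Create iterator over [11, 13, 15, 8].
Step 2: first = 11, second = 13.
Step 3: Remaining elements: [15, 8].
Therefore out = (11, 13, [15, 8]).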